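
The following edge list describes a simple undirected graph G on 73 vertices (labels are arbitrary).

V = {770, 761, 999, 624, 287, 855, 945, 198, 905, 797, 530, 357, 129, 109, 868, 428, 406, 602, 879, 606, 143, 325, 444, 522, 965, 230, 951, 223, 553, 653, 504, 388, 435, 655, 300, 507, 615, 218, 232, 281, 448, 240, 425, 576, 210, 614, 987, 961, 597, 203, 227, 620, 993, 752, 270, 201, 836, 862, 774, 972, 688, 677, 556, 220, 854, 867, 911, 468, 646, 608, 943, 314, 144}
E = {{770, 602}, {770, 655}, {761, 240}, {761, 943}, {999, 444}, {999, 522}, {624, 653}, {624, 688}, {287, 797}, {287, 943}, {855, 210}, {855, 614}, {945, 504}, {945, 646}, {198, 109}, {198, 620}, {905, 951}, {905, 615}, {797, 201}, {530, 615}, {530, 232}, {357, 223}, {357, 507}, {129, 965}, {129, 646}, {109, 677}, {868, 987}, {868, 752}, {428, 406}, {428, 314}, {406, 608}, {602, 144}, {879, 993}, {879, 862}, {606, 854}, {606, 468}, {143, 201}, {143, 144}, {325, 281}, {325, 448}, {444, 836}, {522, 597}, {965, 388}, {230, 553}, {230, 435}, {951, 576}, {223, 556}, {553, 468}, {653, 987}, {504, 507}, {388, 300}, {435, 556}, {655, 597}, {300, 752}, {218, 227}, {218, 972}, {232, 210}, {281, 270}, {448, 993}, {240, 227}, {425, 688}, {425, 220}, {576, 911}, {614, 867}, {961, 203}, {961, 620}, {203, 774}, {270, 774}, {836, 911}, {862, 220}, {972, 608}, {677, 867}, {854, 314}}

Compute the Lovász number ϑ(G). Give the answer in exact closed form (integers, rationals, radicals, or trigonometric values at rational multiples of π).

73*cos(pi/73)/(cos(pi/73) + 1)

Vertex 314 has 2 neighbors: 428, 854.
deg(620) = 2; N(620) = {198, 961}.
deg(444) = 2; N(444) = {999, 836}.
N(646) = {945, 129}, |N(646)| = 2.
G on 73 vertices is 2-regular; a single 73-cycle (edge-transitive).
Distinct eigenvalues (to 3 d.p.): [2.0, 1.993, 1.97, 1.934, 1.883, 1.818, 1.739, 1.648, 1.544, 1.429, 1.304, 1.169, 1.025, 0.873, 0.715, 0.552, 0.385, 0.215, 0.043, -0.129, -0.3, -0.469, -0.634, -0.795, -0.95, -1.098, -1.237, -1.368, -1.488, -1.598, -1.695, -1.78, -1.852, -1.91, -1.954, -1.983, -1.998].
λ_max=2, λ_min=-2*cos(pi/73); ϑ = −73·λ_min/(λ_max−λ_min) = 73*cos(pi/73)/(cos(pi/73) + 1).
ϑ(G) ≈ 36.48309477.
α=36, χ(Ḡ)=37; ϑ=73*cos(pi/73)/(cos(pi/73) + 1) lies between (both strict).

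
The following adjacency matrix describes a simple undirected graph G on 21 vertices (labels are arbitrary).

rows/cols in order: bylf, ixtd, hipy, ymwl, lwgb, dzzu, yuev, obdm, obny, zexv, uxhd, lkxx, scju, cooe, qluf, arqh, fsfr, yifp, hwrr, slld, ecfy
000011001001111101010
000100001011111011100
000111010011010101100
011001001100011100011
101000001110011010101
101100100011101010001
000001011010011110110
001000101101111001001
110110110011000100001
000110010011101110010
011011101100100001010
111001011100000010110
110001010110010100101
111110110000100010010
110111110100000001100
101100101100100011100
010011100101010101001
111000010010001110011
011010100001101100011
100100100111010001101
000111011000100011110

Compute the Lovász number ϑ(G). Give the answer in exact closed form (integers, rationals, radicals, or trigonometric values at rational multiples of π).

Vertex bylf has 10 neighbors: lwgb, dzzu, obny, lkxx, scju, cooe, qluf, arqh, yifp, slld.
deg(hwrr) = 10; N(hwrr) = {ixtd, hipy, lwgb, yuev, lkxx, scju, qluf, arqh, slld, ecfy}.
Vertex obny has 10 neighbors: bylf, ixtd, ymwl, lwgb, yuev, obdm, uxhd, lkxx, arqh, ecfy.
deg(ixtd) = 10; N(ixtd) = {ymwl, obny, uxhd, lkxx, scju, cooe, qluf, fsfr, yifp, hwrr}.
G on 21 vertices is 10-regular; Kneser-type, 2-subsets of [7].
Distinct eigenvalues (to 4 d.p.): [10.0, 1.0, -4.0].
λ_max=10, λ_min=-4; ϑ = −21·λ_min/(λ_max−λ_min) = 6.
≈ 6.000000 (to 6 d.p.).

6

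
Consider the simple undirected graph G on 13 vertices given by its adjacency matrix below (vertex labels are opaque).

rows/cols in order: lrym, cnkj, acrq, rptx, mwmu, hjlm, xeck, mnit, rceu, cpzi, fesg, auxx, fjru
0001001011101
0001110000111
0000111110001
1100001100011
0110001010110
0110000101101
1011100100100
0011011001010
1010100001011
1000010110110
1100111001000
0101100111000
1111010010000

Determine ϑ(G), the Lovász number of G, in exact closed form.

Vertex cnkj has 6 neighbors: rptx, mwmu, hjlm, fesg, auxx, fjru.
deg(fesg) = 6; N(fesg) = {lrym, cnkj, mwmu, hjlm, xeck, cpzi}.
deg(mwmu) = 6; N(mwmu) = {cnkj, acrq, xeck, rceu, fesg, auxx}.
deg(lrym) = 6; N(lrym) = {rptx, xeck, rceu, cpzi, fesg, fjru}.
G on 13 vertices is 6-regular; strongly regular (13,6,2,3).
Distinct eigenvalues (to 5 d.p.): [6.0, 1.30278, -2.30278].
With N=13: ϑ(G) = 13·(-(-sqrt(13)/2 - 1/2))/(6−(-sqrt(13)/2 - 1/2)) = sqrt(13).
Numerically 3.6056.

sqrt(13)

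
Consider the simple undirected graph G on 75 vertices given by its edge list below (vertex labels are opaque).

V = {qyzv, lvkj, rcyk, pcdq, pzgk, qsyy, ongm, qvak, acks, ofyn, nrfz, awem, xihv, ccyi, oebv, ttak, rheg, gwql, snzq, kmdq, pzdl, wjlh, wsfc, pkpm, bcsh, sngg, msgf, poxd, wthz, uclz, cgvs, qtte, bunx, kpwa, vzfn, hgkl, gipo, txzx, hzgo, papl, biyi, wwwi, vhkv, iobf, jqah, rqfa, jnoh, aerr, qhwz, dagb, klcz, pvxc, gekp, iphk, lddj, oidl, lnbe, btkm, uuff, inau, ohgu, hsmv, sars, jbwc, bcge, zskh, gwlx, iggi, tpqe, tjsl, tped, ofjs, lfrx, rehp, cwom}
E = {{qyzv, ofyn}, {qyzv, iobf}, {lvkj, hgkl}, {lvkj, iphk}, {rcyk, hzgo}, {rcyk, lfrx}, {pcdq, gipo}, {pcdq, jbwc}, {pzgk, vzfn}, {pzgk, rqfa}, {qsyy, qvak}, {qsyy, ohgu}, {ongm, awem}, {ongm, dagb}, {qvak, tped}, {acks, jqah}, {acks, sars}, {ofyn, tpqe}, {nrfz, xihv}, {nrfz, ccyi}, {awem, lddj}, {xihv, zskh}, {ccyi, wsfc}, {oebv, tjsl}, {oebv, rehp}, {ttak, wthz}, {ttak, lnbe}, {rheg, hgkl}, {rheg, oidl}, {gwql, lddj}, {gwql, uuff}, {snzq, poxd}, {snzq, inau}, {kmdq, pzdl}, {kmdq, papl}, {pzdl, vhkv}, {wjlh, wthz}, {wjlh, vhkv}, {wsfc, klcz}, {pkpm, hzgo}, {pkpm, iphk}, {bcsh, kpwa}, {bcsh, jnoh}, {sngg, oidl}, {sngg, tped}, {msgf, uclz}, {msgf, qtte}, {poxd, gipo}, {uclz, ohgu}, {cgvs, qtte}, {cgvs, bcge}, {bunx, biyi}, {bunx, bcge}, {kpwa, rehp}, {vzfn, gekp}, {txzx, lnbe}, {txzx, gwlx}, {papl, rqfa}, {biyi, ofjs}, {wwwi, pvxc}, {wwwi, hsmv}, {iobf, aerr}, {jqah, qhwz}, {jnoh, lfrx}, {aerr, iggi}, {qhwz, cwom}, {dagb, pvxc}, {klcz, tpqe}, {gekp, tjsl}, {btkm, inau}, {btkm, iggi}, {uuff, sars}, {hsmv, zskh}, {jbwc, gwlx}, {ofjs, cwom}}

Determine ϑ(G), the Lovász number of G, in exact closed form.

Vertex rheg has 2 neighbors: hgkl, oidl.
N(msgf) = {uclz, qtte}, |N(msgf)| = 2.
Vertex cwom has 2 neighbors: qhwz, ofjs.
Vertex aerr has 2 neighbors: iobf, iggi.
2-regular, N=75; this is C_{75}, the 75-cycle.
The 38 distinct eigenvalues: [2.0, 1.993, 1.972, 1.9372, 1.8888, 1.8271, 1.7526, 1.6658, 1.5674, 1.4579, 1.3383, 1.2092, 1.0717, 0.9266, 0.775, 0.618, 0.4567, 0.2922, 0.1256, -0.0419, -0.2091, -0.3748, -0.5378, -0.6971, -0.8516, -1.0, -1.1414, -1.2748, -1.3993, -1.514, -1.618, -1.7107, -1.7914, -1.8596, -1.9146, -1.9563, -1.9842, -1.9982].
Lovász (edge-transitive): ϑ = −75·(-2*cos(pi/75))/((2)−(-2*cos(pi/75))) = 75*cos(pi/75)/(cos(pi/75) + 1).
ϑ(G) ≈ 37.483546.
Lovász sandwich 37 ≤ 75*cos(pi/75)/(cos(pi/75) + 1) ≤ 38: both strict.

75*cos(pi/75)/(cos(pi/75) + 1)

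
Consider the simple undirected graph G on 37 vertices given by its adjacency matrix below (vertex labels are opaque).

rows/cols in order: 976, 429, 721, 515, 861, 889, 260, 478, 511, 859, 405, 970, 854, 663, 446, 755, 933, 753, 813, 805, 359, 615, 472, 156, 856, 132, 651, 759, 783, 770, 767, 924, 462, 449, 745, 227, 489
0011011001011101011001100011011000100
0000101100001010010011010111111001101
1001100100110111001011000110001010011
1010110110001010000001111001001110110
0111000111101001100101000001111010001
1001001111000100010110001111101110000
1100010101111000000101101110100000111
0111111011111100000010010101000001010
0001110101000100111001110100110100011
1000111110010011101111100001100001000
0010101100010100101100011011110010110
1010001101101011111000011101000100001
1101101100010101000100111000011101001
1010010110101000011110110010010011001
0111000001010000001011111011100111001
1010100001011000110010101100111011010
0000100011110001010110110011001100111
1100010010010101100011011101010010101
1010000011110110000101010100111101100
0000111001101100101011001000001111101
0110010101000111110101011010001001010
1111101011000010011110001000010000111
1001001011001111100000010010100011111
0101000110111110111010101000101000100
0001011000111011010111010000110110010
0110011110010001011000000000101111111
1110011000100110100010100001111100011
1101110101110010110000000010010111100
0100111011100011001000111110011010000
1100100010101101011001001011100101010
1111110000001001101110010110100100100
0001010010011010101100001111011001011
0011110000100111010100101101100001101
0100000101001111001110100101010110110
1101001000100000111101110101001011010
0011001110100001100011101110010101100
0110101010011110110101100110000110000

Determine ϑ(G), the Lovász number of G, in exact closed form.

sqrt(37)

N(429) = {861, 260, 478, 854, 446, 753, 359, 615, 156, 132, 651, 759, 783, 770, 767, 449, 745, 489}, |N(429)| = 18.
deg(472) = 18; N(472) = {976, 515, 260, 511, 859, 854, 663, 446, 755, 933, 156, 651, 783, 462, 449, 745, 227, 489}.
N(615) = {976, 429, 721, 515, 861, 260, 511, 859, 446, 753, 813, 805, 359, 856, 770, 745, 227, 489}, |N(615)| = 18.
deg(856) = 18; N(856) = {515, 889, 260, 405, 970, 854, 446, 755, 753, 805, 359, 615, 156, 783, 770, 924, 462, 227}.
Every vertex has degree 18 (N=37); SR(37,18,8,9) — a Paley graph.
A has 3 distinct eigenvalues ≈ [18.0, 2.5414, -3.5414].
−37·(-sqrt(37)/2 - 1/2) / ((18)−(-sqrt(37)/2 - 1/2)) = sqrt(37) = ϑ(G).
= 6.0828… (decimal).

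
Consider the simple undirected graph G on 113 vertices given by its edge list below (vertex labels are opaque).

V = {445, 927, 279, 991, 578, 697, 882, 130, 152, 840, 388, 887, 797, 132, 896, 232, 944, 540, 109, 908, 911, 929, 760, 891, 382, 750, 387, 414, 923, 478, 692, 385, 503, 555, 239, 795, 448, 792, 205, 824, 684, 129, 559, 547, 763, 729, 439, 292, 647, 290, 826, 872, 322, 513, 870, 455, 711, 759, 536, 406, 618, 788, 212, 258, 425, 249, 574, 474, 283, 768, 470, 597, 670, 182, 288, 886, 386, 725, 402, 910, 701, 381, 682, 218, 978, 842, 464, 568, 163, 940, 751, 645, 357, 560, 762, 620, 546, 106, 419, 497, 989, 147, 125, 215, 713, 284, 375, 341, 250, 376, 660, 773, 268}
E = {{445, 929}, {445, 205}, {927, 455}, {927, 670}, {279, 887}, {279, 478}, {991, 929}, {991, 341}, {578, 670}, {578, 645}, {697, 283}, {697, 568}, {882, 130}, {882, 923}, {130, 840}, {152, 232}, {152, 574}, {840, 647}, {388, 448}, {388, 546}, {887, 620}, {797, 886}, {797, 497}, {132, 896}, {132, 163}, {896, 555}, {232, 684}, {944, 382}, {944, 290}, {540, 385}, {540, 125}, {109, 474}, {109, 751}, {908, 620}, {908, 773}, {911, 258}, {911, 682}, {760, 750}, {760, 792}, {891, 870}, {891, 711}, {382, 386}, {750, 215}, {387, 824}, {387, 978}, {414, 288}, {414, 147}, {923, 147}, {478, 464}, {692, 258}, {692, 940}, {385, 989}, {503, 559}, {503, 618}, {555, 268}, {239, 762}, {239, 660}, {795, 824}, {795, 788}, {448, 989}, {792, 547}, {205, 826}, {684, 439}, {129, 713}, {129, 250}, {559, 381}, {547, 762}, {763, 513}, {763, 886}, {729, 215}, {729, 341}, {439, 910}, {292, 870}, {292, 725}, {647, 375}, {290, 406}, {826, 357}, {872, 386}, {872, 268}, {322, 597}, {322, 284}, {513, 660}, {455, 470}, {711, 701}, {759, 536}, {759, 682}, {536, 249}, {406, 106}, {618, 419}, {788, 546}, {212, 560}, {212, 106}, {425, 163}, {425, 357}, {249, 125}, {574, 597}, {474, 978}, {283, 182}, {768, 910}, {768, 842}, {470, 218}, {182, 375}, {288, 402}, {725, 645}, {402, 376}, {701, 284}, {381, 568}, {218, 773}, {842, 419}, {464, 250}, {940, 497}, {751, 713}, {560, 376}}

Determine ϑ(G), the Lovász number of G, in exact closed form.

113*cos(pi/113)/(cos(pi/113) + 1)

N(991) = {929, 341}, |N(991)| = 2.
Vertex 763 has 2 neighbors: 513, 886.
Vertex 357 has 2 neighbors: 826, 425.
deg(886) = 2; N(886) = {797, 763}.
deg(v) = 2 for all v (|V|=113); this is C_{113}, the 113-cycle.
The 57 distinct eigenvalues: [2.0, 1.996909, 1.987646, 1.972239, 1.950736, 1.923203, 1.889726, 1.850408, 1.80537, 1.754752, 1.69871, 1.637418, 1.571064, 1.499854, 1.424009, 1.343762, 1.259361, 1.171068, 1.079155, 0.983906, 0.885616, 0.784589, 0.681137, 0.575579, 0.468242, 0.359458, 0.249563, 0.138897, 0.027801, -0.083381, -0.194305, -0.304628, -0.41401, -0.522112, -0.628601, -0.733146, -0.835425, -0.935122, -1.031929, -1.125546, -1.215684, -1.302064, -1.38442, -1.462497, -1.536053, -1.604861, -1.668709, -1.727399, -1.780749, -1.828596, -1.87079, -1.907202, -1.937718, -1.962246, -1.980708, -1.993048, -1.999227].
−113·(-2*cos(pi/113)) / ((2)−(-2*cos(pi/113))) = 113*cos(pi/113)/(cos(pi/113) + 1) = ϑ(G).
≈ 56.4891 (to 4 d.p.).
Lovász sandwich 56 ≤ 113*cos(pi/113)/(cos(pi/113) + 1) ≤ 57: both strict.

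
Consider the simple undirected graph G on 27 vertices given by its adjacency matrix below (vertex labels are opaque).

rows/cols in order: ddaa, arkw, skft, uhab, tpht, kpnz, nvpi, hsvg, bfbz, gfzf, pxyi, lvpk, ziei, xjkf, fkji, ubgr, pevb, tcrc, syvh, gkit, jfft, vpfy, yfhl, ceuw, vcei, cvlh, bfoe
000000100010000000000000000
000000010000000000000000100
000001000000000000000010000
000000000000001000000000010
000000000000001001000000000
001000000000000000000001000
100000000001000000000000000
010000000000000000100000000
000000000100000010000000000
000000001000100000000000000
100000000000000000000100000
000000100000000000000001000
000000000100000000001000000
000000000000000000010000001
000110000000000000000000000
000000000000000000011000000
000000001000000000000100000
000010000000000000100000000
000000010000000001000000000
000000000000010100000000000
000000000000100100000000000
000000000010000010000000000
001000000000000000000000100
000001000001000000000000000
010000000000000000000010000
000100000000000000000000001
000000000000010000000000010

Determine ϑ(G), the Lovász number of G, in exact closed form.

27*cos(pi/27)/(cos(pi/27) + 1)

N(ziei) = {gfzf, jfft}, |N(ziei)| = 2.
N(gfzf) = {bfbz, ziei}, |N(gfzf)| = 2.
deg(uhab) = 2; N(uhab) = {fkji, cvlh}.
N(bfoe) = {xjkf, cvlh}, |N(bfoe)| = 2.
Regular of degree 2 on 27 vertices: a single 27-cycle (edge-transitive).
The 14 distinct eigenvalues: [2.0, 1.946, 1.787, 1.532, 1.194, 0.792, 0.347, -0.116, -0.574, -1.0, -1.372, -1.671, -1.879, -1.986].
−27·(-2*cos(pi/27)) / ((2)−(-2*cos(pi/27))) = 27*cos(pi/27)/(cos(pi/27) + 1) = ϑ(G).
≈ 13.45420 (to 5 d.p.).
α=13, χ(Ḡ)=14; ϑ=27*cos(pi/27)/(cos(pi/27) + 1) lies between (both strict).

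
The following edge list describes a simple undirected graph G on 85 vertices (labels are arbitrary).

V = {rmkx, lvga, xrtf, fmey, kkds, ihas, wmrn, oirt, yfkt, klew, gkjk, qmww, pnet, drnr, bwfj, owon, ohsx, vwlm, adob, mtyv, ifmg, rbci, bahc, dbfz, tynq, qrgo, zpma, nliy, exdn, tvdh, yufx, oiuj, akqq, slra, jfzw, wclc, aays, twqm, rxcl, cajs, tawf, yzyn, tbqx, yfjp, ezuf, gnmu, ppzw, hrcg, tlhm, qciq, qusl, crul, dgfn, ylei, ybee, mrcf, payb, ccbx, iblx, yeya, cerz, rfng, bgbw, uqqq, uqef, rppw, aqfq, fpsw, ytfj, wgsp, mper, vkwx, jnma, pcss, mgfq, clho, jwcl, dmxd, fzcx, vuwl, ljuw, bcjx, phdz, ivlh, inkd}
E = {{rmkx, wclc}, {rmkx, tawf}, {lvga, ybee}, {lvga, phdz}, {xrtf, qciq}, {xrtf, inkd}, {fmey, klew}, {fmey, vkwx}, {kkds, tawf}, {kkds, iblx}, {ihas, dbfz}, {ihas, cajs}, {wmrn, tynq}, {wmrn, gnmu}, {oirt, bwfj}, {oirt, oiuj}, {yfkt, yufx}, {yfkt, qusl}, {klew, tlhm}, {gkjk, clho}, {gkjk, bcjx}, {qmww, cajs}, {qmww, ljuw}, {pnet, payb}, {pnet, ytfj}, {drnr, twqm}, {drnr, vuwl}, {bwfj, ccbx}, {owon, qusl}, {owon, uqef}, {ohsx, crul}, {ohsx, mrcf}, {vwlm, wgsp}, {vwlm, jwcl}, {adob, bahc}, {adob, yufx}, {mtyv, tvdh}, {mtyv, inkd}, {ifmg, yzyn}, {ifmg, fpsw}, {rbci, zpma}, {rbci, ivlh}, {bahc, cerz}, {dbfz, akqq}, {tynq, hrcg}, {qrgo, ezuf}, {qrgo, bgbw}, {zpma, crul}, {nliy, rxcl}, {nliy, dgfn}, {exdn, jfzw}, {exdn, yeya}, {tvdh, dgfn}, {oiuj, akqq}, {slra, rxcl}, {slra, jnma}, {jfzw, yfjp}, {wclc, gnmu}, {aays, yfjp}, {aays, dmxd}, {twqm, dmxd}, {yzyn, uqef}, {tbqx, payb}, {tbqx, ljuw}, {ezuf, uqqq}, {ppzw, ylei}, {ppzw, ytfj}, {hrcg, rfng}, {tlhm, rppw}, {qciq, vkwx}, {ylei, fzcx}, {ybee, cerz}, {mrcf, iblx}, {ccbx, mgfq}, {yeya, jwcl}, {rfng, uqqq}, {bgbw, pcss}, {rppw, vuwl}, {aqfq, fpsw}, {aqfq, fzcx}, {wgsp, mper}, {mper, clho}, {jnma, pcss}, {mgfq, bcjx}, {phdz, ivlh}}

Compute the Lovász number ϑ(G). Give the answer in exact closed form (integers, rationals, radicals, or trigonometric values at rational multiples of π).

85*cos(pi/85)/(cos(pi/85) + 1)

Vertex rppw has 2 neighbors: tlhm, vuwl.
deg(ytfj) = 2; N(ytfj) = {pnet, ppzw}.
N(iblx) = {kkds, mrcf}, |N(iblx)| = 2.
Vertex ppzw has 2 neighbors: ylei, ytfj.
deg(v) = 2 for all v (|V|=85); a single 85-cycle (edge-transitive).
spec(A) ≈ [2.0, 1.9945, 1.9782, 1.951, 1.9132, 1.8649, 1.8065, 1.7382, 1.6604, 1.5735, 1.478, 1.3745, 1.2634, 1.1455, 1.0213, 0.8915, 0.7568, 0.618, 0.4759, 0.3311, 0.1845, 0.037, -0.1108, -0.258, -0.4038, -0.5473, -0.6879, -0.8247, -0.957, -1.0841, -1.2053, -1.3198, -1.4272, -1.5268, -1.618, -1.7004, -1.7735, -1.837, -1.8904, -1.9334, -1.9659, -1.9877, -1.9986] (distinct, 4 d.p.).
Lovász (edge-transitive): ϑ = −85·(-2*cos(pi/85))/((2)−(-2*cos(pi/85))) = 85*cos(pi/85)/(cos(pi/85) + 1).
= 42.48548… (decimal).
Lovász sandwich 42 ≤ 85*cos(pi/85)/(cos(pi/85) + 1) ≤ 43: both strict.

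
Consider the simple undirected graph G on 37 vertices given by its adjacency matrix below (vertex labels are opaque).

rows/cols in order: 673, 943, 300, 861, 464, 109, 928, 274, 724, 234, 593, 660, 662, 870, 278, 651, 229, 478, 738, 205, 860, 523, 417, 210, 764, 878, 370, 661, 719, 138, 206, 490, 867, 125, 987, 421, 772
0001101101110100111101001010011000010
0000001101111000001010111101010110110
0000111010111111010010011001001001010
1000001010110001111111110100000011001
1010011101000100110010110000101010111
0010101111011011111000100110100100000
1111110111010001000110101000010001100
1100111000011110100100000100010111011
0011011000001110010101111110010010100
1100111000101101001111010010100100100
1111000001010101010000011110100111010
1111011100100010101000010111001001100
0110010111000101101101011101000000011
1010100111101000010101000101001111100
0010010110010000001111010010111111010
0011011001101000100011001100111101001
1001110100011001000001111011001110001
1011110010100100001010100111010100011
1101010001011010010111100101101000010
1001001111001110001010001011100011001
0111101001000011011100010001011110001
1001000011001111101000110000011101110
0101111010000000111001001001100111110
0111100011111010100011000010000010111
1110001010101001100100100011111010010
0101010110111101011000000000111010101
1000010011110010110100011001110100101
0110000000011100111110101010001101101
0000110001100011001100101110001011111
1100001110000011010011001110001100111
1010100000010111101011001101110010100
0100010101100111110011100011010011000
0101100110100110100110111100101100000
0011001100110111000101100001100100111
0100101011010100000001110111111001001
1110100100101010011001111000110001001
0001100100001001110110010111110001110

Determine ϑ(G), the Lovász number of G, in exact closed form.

sqrt(37)

Vertex 109 has 18 neighbors: 300, 464, 928, 274, 724, 234, 660, 662, 278, 651, 229, 478, 738, 417, 878, 370, 719, 490.
N(490) = {943, 109, 274, 234, 593, 870, 278, 651, 229, 478, 860, 523, 417, 370, 661, 138, 867, 125}, |N(490)| = 18.
deg(651) = 18; N(651) = {300, 861, 109, 928, 234, 593, 662, 229, 860, 523, 764, 878, 719, 138, 206, 490, 125, 772}.
Vertex 234 has 18 neighbors: 673, 943, 464, 109, 928, 593, 662, 870, 651, 738, 205, 860, 523, 210, 370, 719, 490, 987.
37-vertex 18-regular graph: strongly regular (37,18,8,9).
spec(A) ≈ [18.0, 2.541381, -3.541381] (distinct, 6 d.p.).
Lovász: ϑ = −37(-sqrt(37)/2 - 1/2)/(18+-(-sqrt(37)/2 - 1/2)) = sqrt(37).
ϑ(G) ≈ 6.08276253.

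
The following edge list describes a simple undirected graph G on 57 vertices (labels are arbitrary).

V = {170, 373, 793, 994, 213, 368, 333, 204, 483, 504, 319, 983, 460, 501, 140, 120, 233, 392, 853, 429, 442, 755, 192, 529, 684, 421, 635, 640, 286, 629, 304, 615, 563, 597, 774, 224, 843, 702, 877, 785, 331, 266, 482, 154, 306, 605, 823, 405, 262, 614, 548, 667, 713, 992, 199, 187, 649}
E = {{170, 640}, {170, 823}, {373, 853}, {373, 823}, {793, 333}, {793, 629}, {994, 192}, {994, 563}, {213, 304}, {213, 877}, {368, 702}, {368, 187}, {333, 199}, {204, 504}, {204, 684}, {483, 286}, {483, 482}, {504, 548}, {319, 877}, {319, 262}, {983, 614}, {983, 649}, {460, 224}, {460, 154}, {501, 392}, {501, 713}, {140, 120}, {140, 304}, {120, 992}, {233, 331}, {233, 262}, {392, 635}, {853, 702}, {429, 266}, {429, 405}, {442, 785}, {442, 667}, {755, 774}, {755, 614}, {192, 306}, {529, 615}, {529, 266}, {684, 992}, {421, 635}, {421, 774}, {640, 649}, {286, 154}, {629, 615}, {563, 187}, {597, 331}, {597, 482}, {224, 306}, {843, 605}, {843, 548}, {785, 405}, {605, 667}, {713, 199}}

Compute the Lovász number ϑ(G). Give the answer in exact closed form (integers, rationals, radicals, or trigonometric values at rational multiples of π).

57*cos(pi/57)/(cos(pi/57) + 1)

Vertex 501 has 2 neighbors: 392, 713.
N(429) = {266, 405}, |N(429)| = 2.
Vertex 266 has 2 neighbors: 429, 529.
N(199) = {333, 713}, |N(199)| = 2.
Every vertex has degree 2 (N=57); a single 57-cycle (edge-transitive).
The 29 distinct eigenvalues: [2.0, 1.9879, 1.9516, 1.8916, 1.8087, 1.7038, 1.5783, 1.4336, 1.2714, 1.0939, 0.9031, 0.7013, 0.491, 0.2747, 0.0551, -0.1652, -0.3834, -0.597, -0.8034, -1.0, -1.1845, -1.3546, -1.5082, -1.6436, -1.7589, -1.853, -1.9245, -1.9727, -1.997].
Lovász (edge-transitive): ϑ = −57·(-2*cos(pi/57))/((2)−(-2*cos(pi/57))) = 57*cos(pi/57)/(cos(pi/57) + 1).
≈ 28.478345 (to 6 d.p.).
Sandwich: α(G)=28 ≤ ϑ(G)=57*cos(pi/57)/(cos(pi/57) + 1) ≤ χ(Ḡ)=29 (both strict).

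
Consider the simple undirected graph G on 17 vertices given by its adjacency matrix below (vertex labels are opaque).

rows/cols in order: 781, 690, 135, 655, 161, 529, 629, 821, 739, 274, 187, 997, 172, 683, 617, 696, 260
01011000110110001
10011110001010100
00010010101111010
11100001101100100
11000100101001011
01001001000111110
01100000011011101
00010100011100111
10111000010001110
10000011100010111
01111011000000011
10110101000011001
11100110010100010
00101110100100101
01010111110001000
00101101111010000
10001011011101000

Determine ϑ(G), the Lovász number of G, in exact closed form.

Vertex 781 has 8 neighbors: 690, 655, 161, 739, 274, 997, 172, 260.
deg(172) = 8; N(172) = {781, 690, 135, 529, 629, 274, 997, 696}.
Vertex 690 has 8 neighbors: 781, 655, 161, 529, 629, 187, 172, 617.
deg(629) = 8; N(629) = {690, 135, 274, 187, 172, 683, 617, 260}.
17-vertex 8-regular graph: Paley(17): SR with (k,λ,μ)=(8,3,4).
A has 3 distinct eigenvalues ≈ [8.0, 1.562, -2.562].
ϑ = −N·λ_min/(λ_max−λ_min) = −17·(-sqrt(17)/2 - 1/2)/(8−(-sqrt(17)/2 - 1/2)) = sqrt(17).
ϑ(G) ≈ 4.12311.

sqrt(17)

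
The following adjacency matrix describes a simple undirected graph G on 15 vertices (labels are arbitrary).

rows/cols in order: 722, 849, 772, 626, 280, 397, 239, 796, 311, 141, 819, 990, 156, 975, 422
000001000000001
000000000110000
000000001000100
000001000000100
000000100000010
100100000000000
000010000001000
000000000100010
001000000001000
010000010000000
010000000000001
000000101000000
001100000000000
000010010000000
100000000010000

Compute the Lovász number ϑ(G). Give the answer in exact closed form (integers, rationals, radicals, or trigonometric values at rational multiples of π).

15*cos(pi/15)/(cos(pi/15) + 1)

deg(849) = 2; N(849) = {141, 819}.
Vertex 796 has 2 neighbors: 141, 975.
deg(626) = 2; N(626) = {397, 156}.
deg(156) = 2; N(156) = {772, 626}.
Every vertex has degree 2 (N=15); the odd cycle C_{15}.
A has 8 distinct eigenvalues ≈ [2.0, 1.8271, 1.3383, 0.618, -0.2091, -1.0, -1.618, -1.9563].
λ_max=2, λ_min=-2*cos(pi/15); ϑ = −15·λ_min/(λ_max−λ_min) = 15*cos(pi/15)/(cos(pi/15) + 1).
≈ 7.417148248 (to 9 d.p.).
α=7, χ(Ḡ)=8; ϑ=15*cos(pi/15)/(cos(pi/15) + 1) lies between (both strict).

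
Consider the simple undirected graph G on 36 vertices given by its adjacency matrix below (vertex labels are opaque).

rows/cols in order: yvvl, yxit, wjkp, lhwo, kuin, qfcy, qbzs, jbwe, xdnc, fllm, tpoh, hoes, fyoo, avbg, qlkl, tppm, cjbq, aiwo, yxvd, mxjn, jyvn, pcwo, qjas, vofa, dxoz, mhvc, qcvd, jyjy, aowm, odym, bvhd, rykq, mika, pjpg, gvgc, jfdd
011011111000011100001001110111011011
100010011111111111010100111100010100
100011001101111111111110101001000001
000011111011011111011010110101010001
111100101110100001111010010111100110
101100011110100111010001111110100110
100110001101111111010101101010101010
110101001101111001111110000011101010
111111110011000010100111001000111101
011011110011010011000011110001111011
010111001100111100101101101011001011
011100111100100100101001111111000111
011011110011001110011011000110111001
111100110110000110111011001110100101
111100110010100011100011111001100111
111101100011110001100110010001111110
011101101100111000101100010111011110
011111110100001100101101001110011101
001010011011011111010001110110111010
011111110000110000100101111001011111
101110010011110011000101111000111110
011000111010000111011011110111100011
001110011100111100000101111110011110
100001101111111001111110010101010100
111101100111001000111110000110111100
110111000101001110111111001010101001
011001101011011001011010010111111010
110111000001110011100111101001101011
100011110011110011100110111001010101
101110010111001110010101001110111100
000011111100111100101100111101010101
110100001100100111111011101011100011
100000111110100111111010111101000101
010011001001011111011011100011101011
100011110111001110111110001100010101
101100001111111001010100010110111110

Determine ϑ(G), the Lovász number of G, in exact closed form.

deg(pcwo) = 21; N(pcwo) = {yxit, wjkp, qbzs, jbwe, xdnc, tpoh, tppm, cjbq, aiwo, mxjn, jyvn, qjas, vofa, dxoz, mhvc, jyjy, aowm, odym, bvhd, gvgc, jfdd}.
Vertex dxoz has 21 neighbors: yvvl, yxit, wjkp, lhwo, qfcy, qbzs, fllm, tpoh, hoes, qlkl, yxvd, mxjn, jyvn, pcwo, qjas, jyjy, aowm, bvhd, rykq, mika, pjpg.
deg(wjkp) = 21; N(wjkp) = {yvvl, kuin, qfcy, xdnc, fllm, hoes, fyoo, avbg, qlkl, tppm, cjbq, aiwo, yxvd, mxjn, jyvn, pcwo, qjas, dxoz, qcvd, odym, jfdd}.
Vertex qjas has 21 neighbors: wjkp, lhwo, kuin, jbwe, xdnc, fllm, fyoo, avbg, qlkl, tppm, pcwo, vofa, dxoz, mhvc, qcvd, jyjy, aowm, rykq, mika, pjpg, gvgc.
deg(v) = 21 for all v (|V|=36); Kneser K(9,2) on C(9,2)=36 vertices.
spec(A) ≈ [21.0, 1.0, -6.0] (distinct, 6 d.p.).
λ_max=21, λ_min=-6; ϑ = −36·λ_min/(λ_max−λ_min) = 8.
ϑ(G) ≈ 8.000000000.

8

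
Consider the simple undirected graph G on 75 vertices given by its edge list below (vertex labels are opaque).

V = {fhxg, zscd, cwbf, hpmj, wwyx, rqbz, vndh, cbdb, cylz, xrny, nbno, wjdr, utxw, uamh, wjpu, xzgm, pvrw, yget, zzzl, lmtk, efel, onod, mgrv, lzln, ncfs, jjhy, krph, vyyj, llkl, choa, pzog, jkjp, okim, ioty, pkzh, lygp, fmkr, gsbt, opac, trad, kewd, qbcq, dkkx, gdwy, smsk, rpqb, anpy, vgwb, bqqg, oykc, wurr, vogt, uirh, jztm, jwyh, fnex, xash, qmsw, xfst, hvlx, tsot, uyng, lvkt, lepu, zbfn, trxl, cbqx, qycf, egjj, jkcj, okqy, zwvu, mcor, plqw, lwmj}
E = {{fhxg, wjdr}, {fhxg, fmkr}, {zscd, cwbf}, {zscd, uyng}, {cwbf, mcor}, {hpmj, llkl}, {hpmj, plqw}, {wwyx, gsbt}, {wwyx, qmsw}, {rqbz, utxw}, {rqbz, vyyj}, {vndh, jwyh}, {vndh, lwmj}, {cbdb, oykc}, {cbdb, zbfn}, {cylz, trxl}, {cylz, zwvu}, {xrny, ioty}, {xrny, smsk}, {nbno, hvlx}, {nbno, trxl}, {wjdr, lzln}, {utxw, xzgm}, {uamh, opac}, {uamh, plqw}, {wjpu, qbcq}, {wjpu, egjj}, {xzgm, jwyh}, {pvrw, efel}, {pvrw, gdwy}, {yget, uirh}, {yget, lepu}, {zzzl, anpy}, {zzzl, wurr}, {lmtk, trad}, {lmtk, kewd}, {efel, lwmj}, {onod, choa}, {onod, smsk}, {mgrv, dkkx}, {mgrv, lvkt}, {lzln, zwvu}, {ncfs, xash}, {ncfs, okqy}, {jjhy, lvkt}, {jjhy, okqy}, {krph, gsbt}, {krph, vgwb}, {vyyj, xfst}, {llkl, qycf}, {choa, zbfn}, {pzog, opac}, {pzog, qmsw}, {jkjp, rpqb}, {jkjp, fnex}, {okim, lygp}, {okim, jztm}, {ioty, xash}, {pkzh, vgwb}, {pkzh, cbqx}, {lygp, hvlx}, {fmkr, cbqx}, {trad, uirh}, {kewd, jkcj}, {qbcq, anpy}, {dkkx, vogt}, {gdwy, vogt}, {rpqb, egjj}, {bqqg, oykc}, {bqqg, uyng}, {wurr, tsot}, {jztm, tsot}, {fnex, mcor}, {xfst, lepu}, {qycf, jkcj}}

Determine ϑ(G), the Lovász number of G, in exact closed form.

Vertex egjj has 2 neighbors: wjpu, rpqb.
N(pkzh) = {vgwb, cbqx}, |N(pkzh)| = 2.
Vertex jztm has 2 neighbors: okim, tsot.
N(wwyx) = {gsbt, qmsw}, |N(wwyx)| = 2.
Regular of degree 2 on 75 vertices: connected 2-regular on 75 ⇒ C_{75}.
A has 38 distinct eigenvalues ≈ [2.0, 1.993, 1.972, 1.937, 1.889, 1.827, 1.753, 1.666, 1.567, 1.458, 1.338, 1.209, 1.072, 0.927, 0.775, 0.618, 0.457, 0.292, 0.126, -0.042, -0.209, -0.375, -0.538, -0.697, -0.852, -1.0, -1.141, -1.275, -1.399, -1.514, -1.618, -1.711, -1.791, -1.86, -1.915, -1.956, -1.984, -1.998].
With N=75: ϑ(G) = 75·(-(-1)*2*cos(pi/75))/(2−(-2*cos(pi/75))) = 75*cos(pi/75)/(cos(pi/75) + 1).
= 37.48354585… (decimal).
37 ≤ 75*cos(pi/75)/(cos(pi/75) + 1) ≤ 38: both strict.

75*cos(pi/75)/(cos(pi/75) + 1)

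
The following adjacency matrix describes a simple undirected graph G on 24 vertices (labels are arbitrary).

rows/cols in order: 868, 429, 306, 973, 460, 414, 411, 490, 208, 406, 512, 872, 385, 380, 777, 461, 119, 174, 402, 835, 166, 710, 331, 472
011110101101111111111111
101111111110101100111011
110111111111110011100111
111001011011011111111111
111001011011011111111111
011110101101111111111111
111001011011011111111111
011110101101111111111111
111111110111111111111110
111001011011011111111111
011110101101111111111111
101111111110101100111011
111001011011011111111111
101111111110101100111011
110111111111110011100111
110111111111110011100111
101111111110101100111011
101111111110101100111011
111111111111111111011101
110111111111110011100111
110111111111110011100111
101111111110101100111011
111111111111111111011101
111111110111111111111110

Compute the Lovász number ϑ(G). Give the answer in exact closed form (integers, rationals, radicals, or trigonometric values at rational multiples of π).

deg(306) = 19; N(306) = {868, 429, 973, 460, 414, 411, 490, 208, 406, 512, 872, 385, 380, 119, 174, 402, 710, 331, 472}.
N(777) = {868, 429, 973, 460, 414, 411, 490, 208, 406, 512, 872, 385, 380, 119, 174, 402, 710, 331, 472}, |N(777)| = 19.
N(380) = {868, 306, 973, 460, 414, 411, 490, 208, 406, 512, 385, 777, 461, 402, 835, 166, 331, 472}, |N(380)| = 18.
Vertex 472 has 22 neighbors: 868, 429, 306, 973, 460, 414, 411, 490, 406, 512, 872, 385, 380, 777, 461, 119, 174, 402, 835, 166, 710, 331.
K_{6,5,5,4,2,2} (perfect); ϑ(G) = α(G) = max{6,5,5,4,2,2} = 6.
Numerically 6.0000000.
α=6, χ(Ḡ)=6; ϑ=6 lies between (collapsed).

6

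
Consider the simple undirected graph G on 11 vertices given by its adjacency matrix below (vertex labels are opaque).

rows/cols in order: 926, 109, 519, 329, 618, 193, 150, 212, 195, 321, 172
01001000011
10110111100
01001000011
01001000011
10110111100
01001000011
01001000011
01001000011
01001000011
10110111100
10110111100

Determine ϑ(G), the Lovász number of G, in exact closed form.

7

deg(519) = 4; N(519) = {109, 618, 321, 172}.
N(193) = {109, 618, 321, 172}, |N(193)| = 4.
N(150) = {109, 618, 321, 172}, |N(150)| = 4.
N(329) = {109, 618, 321, 172}, |N(329)| = 4.
Complete 2-partite, parts [7, 4]: perfect, ϑ = α = 7.
ϑ(G) ≈ 7.0000000.
Sandwich: α(G)=7 ≤ ϑ(G)=7 ≤ χ(Ḡ)=7 (collapsed).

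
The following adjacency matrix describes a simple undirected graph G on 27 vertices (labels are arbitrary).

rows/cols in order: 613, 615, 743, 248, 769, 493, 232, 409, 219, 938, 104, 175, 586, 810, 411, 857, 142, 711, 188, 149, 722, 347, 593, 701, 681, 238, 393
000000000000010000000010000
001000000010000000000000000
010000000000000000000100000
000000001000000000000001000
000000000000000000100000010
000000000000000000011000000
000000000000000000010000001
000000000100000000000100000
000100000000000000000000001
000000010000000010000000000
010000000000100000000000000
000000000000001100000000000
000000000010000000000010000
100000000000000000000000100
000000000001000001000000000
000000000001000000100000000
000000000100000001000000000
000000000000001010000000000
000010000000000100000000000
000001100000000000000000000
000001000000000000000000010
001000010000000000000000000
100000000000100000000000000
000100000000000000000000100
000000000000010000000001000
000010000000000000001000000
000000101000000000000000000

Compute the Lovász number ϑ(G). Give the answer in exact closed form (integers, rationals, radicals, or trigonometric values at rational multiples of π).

Vertex 104 has 2 neighbors: 615, 586.
Vertex 857 has 2 neighbors: 175, 188.
N(810) = {613, 681}, |N(810)| = 2.
N(711) = {411, 142}, |N(711)| = 2.
deg(v) = 2 for all v (|V|=27); the odd cycle C_{27}.
spec(A) ≈ [2.0, 1.94609, 1.78727, 1.53209, 1.19432, 0.79216, 0.3473, -0.11629, -0.57361, -1.0, -1.37248, -1.67098, -1.87939, -1.98648] (distinct, 5 d.p.).
Lovász: ϑ = −27(-2*cos(pi/27))/(2+-(-1)*2*cos(pi/27)) = 27*cos(pi/27)/(cos(pi/27) + 1).
≈ 13.45420409 (to 8 d.p.).
Check 13 ≤ 27*cos(pi/27)/(cos(pi/27) + 1) ≤ 14: both strict.

27*cos(pi/27)/(cos(pi/27) + 1)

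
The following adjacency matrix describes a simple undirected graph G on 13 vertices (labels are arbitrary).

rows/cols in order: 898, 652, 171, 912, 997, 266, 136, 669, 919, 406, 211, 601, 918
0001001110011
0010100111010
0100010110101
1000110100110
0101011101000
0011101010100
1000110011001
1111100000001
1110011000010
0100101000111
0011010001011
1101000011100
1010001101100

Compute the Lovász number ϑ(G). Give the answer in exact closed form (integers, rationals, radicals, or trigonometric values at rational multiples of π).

deg(898) = 6; N(898) = {912, 136, 669, 919, 601, 918}.
N(266) = {171, 912, 997, 136, 919, 211}, |N(266)| = 6.
N(919) = {898, 652, 171, 266, 136, 601}, |N(919)| = 6.
N(211) = {171, 912, 266, 406, 601, 918}, |N(211)| = 6.
deg(v) = 6 for all v (|V|=13); SR(13,6,2,3) — a Paley graph.
spec(A) ≈ [6.0, 1.3028, -2.3028] (distinct, 4 d.p.).
ϑ = −N·λ_min/(λ_max−λ_min) = −13·(-sqrt(13)/2 - 1/2)/(6−(-sqrt(13)/2 - 1/2)) = sqrt(13).
Numerically 3.60555.

sqrt(13)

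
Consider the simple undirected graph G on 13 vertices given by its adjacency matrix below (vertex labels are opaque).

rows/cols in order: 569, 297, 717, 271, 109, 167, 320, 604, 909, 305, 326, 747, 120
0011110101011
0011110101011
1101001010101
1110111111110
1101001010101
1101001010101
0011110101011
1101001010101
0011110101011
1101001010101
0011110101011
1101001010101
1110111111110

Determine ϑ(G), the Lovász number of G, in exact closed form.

6

N(109) = {569, 297, 271, 320, 909, 326, 120}, |N(109)| = 7.
deg(569) = 8; N(569) = {717, 271, 109, 167, 604, 305, 747, 120}.
deg(604) = 7; N(604) = {569, 297, 271, 320, 909, 326, 120}.
N(297) = {717, 271, 109, 167, 604, 305, 747, 120}, |N(297)| = 8.
Complete 3-partite, parts [6, 5, 2]: perfect, ϑ = α = 6.
= 6.000000000… (decimal).
Lovász sandwich 6 ≤ 6 ≤ 6: collapsed.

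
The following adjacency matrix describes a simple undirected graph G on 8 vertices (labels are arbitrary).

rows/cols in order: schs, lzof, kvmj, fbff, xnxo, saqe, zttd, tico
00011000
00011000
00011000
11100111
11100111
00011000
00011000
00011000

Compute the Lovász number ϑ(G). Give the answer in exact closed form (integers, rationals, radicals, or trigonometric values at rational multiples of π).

6

Vertex xnxo has 6 neighbors: schs, lzof, kvmj, saqe, zttd, tico.
N(zttd) = {fbff, xnxo}, |N(zttd)| = 2.
N(fbff) = {schs, lzof, kvmj, saqe, zttd, tico}, |N(fbff)| = 6.
Vertex tico has 2 neighbors: fbff, xnxo.
2 parts of sizes [6, 2]; α(G) = 6 = ϑ (perfect).
= 6.000000000… (decimal).
6 ≤ 6 ≤ 6: collapsed.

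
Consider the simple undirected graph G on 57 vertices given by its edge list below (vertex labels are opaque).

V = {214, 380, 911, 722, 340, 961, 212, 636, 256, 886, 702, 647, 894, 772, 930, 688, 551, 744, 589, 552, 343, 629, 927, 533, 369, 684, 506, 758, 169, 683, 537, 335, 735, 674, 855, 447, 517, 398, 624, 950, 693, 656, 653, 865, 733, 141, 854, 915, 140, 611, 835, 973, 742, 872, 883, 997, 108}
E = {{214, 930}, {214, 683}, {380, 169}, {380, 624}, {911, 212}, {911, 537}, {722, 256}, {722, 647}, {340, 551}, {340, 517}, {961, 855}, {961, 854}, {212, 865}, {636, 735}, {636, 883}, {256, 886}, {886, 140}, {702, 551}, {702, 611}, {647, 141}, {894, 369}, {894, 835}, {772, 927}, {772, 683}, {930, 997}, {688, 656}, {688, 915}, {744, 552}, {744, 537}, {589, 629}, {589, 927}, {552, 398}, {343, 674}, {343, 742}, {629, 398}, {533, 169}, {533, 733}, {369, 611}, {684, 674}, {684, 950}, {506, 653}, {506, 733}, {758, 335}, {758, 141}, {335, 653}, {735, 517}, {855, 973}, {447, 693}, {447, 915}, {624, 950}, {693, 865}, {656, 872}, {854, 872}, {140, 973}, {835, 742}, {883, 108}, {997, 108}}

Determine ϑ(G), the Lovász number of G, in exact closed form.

57*cos(pi/57)/(cos(pi/57) + 1)

N(506) = {653, 733}, |N(506)| = 2.
N(589) = {629, 927}, |N(589)| = 2.
Vertex 744 has 2 neighbors: 552, 537.
Vertex 656 has 2 neighbors: 688, 872.
Regular of degree 2 on 57 vertices: connected 2-regular on 57 ⇒ C_{57}.
A has 29 distinct eigenvalues ≈ [2.0, 1.987861, 1.951593, 1.891634, 1.808714, 1.703839, 1.578281, 1.433565, 1.271447, 1.093896, 0.903067, 0.701275, 0.490971, 0.274707, 0.055109, -0.165159, -0.383421, -0.59703, -0.803391, -1.0, -1.184471, -1.354563, -1.508213, -1.643556, -1.758948, -1.852988, -1.924536, -1.972723, -1.996963].
ϑ = −N·λ_min/(λ_max−λ_min) = −57·(-2*cos(pi/57))/(2−(-2*cos(pi/57))) = 57*cos(pi/57)/(cos(pi/57) + 1).
Numerically 28.4783.
Lovász sandwich 28 ≤ 57*cos(pi/57)/(cos(pi/57) + 1) ≤ 29: both strict.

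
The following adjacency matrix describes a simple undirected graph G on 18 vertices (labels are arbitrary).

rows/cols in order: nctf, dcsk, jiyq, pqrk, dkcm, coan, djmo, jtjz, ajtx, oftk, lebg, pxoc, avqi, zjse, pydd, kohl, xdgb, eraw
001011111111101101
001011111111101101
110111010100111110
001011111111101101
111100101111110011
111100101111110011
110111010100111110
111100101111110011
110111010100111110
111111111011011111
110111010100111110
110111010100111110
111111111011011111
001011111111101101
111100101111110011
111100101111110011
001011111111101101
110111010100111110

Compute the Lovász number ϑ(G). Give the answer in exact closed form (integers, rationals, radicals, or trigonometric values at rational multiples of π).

Vertex avqi has 16 neighbors: nctf, dcsk, jiyq, pqrk, dkcm, coan, djmo, jtjz, ajtx, lebg, pxoc, zjse, pydd, kohl, xdgb, eraw.
N(xdgb) = {jiyq, dkcm, coan, djmo, jtjz, ajtx, oftk, lebg, pxoc, avqi, pydd, kohl, eraw}, |N(xdgb)| = 13.
Vertex dcsk has 13 neighbors: jiyq, dkcm, coan, djmo, jtjz, ajtx, oftk, lebg, pxoc, avqi, pydd, kohl, eraw.
deg(pydd) = 13; N(pydd) = {nctf, dcsk, jiyq, pqrk, djmo, ajtx, oftk, lebg, pxoc, avqi, zjse, xdgb, eraw}.
G = K_{6,5,5,2}: α = 6 = χ(Ḡ), so ϑ = 6.
ϑ(G) ≈ 6.00000000.
α=6, χ(Ḡ)=6; ϑ=6 lies between (collapsed).

6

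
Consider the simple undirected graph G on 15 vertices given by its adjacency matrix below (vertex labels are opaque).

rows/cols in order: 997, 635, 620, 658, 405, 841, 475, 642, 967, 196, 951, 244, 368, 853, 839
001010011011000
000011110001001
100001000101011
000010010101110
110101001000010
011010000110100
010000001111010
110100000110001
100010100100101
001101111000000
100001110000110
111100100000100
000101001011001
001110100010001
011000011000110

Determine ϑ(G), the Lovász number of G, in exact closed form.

Vertex 658 has 6 neighbors: 405, 642, 196, 244, 368, 853.
Vertex 853 has 6 neighbors: 620, 658, 405, 475, 951, 839.
deg(951) = 6; N(951) = {997, 841, 475, 642, 368, 853}.
deg(642) = 6; N(642) = {997, 635, 658, 196, 951, 839}.
deg(v) = 6 for all v (|V|=15); Kneser-type, 2-subsets of [6].
Distinct eigenvalues (to 4 d.p.): [6.0, 1.0, -3.0].
With N=15: ϑ(G) = 15·(-1*(-3))/(6−(-3)) = 5.
Numerically 5.000000.

5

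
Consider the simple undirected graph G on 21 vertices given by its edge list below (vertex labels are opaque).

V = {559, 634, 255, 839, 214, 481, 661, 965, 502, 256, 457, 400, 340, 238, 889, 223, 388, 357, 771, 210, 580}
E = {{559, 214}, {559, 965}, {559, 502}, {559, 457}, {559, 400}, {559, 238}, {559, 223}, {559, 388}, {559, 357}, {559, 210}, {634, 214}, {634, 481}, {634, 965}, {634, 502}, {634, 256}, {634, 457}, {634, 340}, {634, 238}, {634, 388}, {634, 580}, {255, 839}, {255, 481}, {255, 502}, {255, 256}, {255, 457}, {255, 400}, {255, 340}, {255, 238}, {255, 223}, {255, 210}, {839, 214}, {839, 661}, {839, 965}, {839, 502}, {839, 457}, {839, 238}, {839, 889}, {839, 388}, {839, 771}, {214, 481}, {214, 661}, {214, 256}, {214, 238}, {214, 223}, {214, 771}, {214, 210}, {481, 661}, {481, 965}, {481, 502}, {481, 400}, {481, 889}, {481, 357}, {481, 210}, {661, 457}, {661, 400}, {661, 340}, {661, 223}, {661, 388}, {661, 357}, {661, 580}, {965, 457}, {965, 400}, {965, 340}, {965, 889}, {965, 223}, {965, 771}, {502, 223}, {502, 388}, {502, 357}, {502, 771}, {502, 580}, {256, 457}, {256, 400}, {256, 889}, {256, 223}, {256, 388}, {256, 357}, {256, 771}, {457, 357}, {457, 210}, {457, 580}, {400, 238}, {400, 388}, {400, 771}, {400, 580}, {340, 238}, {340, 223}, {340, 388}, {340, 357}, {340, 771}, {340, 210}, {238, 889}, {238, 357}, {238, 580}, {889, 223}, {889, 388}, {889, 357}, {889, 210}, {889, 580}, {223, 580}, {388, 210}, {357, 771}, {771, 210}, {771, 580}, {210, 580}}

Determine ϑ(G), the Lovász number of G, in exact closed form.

N(502) = {559, 634, 255, 839, 481, 223, 388, 357, 771, 580}, |N(502)| = 10.
Vertex 889 has 10 neighbors: 839, 481, 965, 256, 238, 223, 388, 357, 210, 580.
N(965) = {559, 634, 839, 481, 457, 400, 340, 889, 223, 771}, |N(965)| = 10.
N(661) = {839, 214, 481, 457, 400, 340, 223, 388, 357, 580}, |N(661)| = 10.
G on 21 vertices is 10-regular; Kneser K(7,2) on C(7,2)=21 vertices.
Distinct eigenvalues (to 4 d.p.): [10.0, 1.0, -4.0].
ϑ = −N·λ_min/(λ_max−λ_min) = −21·(-4)/(10−(-4)) = 6.
≈ 6.000000 (to 6 d.p.).

6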